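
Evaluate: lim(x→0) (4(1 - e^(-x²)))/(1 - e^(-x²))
This is a 0/0 indeterminate form.

Apply L'Hôpital's rule: differentiate numerator and denominator separately.
  f(x) = 4 - 4·e^(-x^2)   ⇒   f'(x) = 8·x·e^(-x^2)
  g(x) = 1 - e^(-x^2)   ⇒   g'(x) = 2·x·e^(-x^2)
  lim(x→0) f'(x)/g'(x) = lim(x→0) (8·x·e^(-x^2))/(2·x·e^(-x^2))
  = 4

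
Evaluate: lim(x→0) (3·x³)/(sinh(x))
This is a 0/0 indeterminate form.

Apply L'Hôpital's rule: differentiate numerator and denominator separately.
  f(x) = 3·x^3   ⇒   f'(x) = 9·x^2
  g(x) = sinh(x)   ⇒   g'(x) = cosh(x)
  lim(x→0) f'(x)/g'(x) = lim(x→0) (9·x^2)/(cosh(x))
  = 0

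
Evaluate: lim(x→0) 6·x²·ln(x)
This is a 0·∞ indeterminate form.

Rewrite 0·∞ as a quotient (0/0 or ∞/∞ form), then apply L'Hôpital's rule:
  lim(x→0) 6·x²·ln(x) = 0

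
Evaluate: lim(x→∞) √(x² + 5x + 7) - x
This is an ∞-∞ indeterminate form.

Combine fractions or rationalize to convert ∞-∞ to 0/0 form:
  lim(x→∞) √(x² + 5x + 7) - x = 5/2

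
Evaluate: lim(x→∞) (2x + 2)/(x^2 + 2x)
This is an ∞/∞ indeterminate form.

Apply L'Hôpital's rule: differentiate numerator and denominator separately.
  f(x) = 2·x + 2   ⇒   f'(x) = 2
  g(x) = x^2 + 2·x   ⇒   g'(x) = 2·x + 2
  lim(x→∞) f'(x)/g'(x) = lim(x→∞) (2)/(2·x + 2)
  = 0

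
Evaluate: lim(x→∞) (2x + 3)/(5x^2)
This is an ∞/∞ indeterminate form.

Apply L'Hôpital's rule: differentiate numerator and denominator separately.
  f(x) = 2·x + 3   ⇒   f'(x) = 2
  g(x) = 5·x^2   ⇒   g'(x) = 10·x
  lim(x→∞) f'(x)/g'(x) = lim(x→∞) (2)/(10·x)
  = 0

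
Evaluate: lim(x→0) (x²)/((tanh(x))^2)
This is a 0/0 indeterminate form.

Apply L'Hôpital's rule: differentiate numerator and denominator separately.
  f(x) = x^2   ⇒   f'(x) = 2·x
  g(x) = tanh(x)^2   ⇒   g'(x) = (2 - 2·tanh(x)^2)·tanh(x)
  lim(x→0) f'(x)/g'(x) = lim(x→0) (2·x)/((2 - 2·tanh(x)^2)·tanh(x))
  = 1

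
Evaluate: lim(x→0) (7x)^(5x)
This is an exponential indeterminate form.

For exponential indeterminate forms, take the natural log:
  Let L = lim(x→0) (7x)^(5x)
  Then ln(L) = lim(x→0) [exponent × ln(base)]
  Evaluate using L'Hôpital or standard limits, then exponentiate.
  L = 1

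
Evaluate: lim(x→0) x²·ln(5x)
This is a 0·∞ indeterminate form.

Rewrite 0·∞ as a quotient (0/0 or ∞/∞ form), then apply L'Hôpital's rule:
  lim(x→0) x²·ln(5x) = 0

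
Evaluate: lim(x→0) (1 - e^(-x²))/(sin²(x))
This is a 0/0 indeterminate form.

Apply L'Hôpital's rule: differentiate numerator and denominator separately.
  f(x) = 1 - e^(-x^2)   ⇒   f'(x) = 2·x·e^(-x^2)
  g(x) = sin(x)^2   ⇒   g'(x) = 2·sin(x)·cos(x)
  lim(x→0) f'(x)/g'(x) = lim(x→0) (2·x·e^(-x^2))/(2·sin(x)·cos(x))
  = 1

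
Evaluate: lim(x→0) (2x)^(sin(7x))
This is an exponential indeterminate form.

For exponential indeterminate forms, take the natural log:
  Let L = lim(x→0) (2x)^(sin(7x))
  Then ln(L) = lim(x→0) [exponent × ln(base)]
  Evaluate using L'Hôpital or standard limits, then exponentiate.
  L = 1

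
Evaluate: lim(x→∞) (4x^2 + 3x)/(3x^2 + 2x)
This is an ∞/∞ indeterminate form.

Apply L'Hôpital's rule: differentiate numerator and denominator separately.
  f(x) = 4·x^2 + 3·x   ⇒   f'(x) = 8·x + 3
  g(x) = 3·x^2 + 2·x   ⇒   g'(x) = 6·x + 2
  lim(x→∞) f'(x)/g'(x) = lim(x→∞) (8·x + 3)/(6·x + 2)
  = 4/3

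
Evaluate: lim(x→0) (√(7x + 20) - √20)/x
This is a standard limit.

Factor or rationalize the expression:
  lim(x→0) (√(7x + 20) - √20)/x = 7·sqrt(5)/20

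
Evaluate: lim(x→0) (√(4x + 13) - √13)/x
This is a standard limit.

Factor or rationalize the expression:
  lim(x→0) (√(4x + 13) - √13)/x = 2·sqrt(13)/13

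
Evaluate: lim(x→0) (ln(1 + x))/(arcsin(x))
This is a 0/0 indeterminate form.

Apply L'Hôpital's rule: differentiate numerator and denominator separately.
  f(x) = ln(x + 1)   ⇒   f'(x) = 1/(x + 1)
  g(x) = asin(x)   ⇒   g'(x) = 1/sqrt(1 - x^2)
  lim(x→0) f'(x)/g'(x) = lim(x→0) (1/(x + 1))/(1/sqrt(1 - x^2))
  = 1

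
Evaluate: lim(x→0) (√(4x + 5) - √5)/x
This is a standard limit.

Factor or rationalize the expression:
  lim(x→0) (√(4x + 5) - √5)/x = 2·sqrt(5)/5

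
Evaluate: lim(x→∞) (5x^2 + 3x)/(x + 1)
This is an ∞/∞ indeterminate form.

Apply L'Hôpital's rule: differentiate numerator and denominator separately.
  f(x) = 5·x^2 + 3·x   ⇒   f'(x) = 10·x + 3
  g(x) = x + 1   ⇒   g'(x) = 1
  lim(x→∞) f'(x)/g'(x) = lim(x→∞) (10·x + 3)/(1)
  = ∞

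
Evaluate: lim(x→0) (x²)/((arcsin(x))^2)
This is a 0/0 indeterminate form.

Apply L'Hôpital's rule: differentiate numerator and denominator separately.
  f(x) = x^2   ⇒   f'(x) = 2·x
  g(x) = asin(x)^2   ⇒   g'(x) = 2·asin(x)/sqrt(1 - x^2)
  lim(x→0) f'(x)/g'(x) = lim(x→0) (2·x)/(2·asin(x)/sqrt(1 - x^2))
  = 1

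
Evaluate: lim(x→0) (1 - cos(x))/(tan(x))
This is a 0/0 indeterminate form.

Apply L'Hôpital's rule: differentiate numerator and denominator separately.
  f(x) = 1 - cos(x)   ⇒   f'(x) = sin(x)
  g(x) = tan(x)   ⇒   g'(x) = tan(x)^2 + 1
  lim(x→0) f'(x)/g'(x) = lim(x→0) (sin(x))/(tan(x)^2 + 1)
  = 0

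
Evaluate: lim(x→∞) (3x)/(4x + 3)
This is an ∞/∞ indeterminate form.

Apply L'Hôpital's rule: differentiate numerator and denominator separately.
  f(x) = 3·x   ⇒   f'(x) = 3
  g(x) = 4·x + 3   ⇒   g'(x) = 4
  lim(x→∞) f'(x)/g'(x) = lim(x→∞) (3)/(4)
  = 3/4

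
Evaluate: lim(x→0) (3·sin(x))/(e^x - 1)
This is a 0/0 indeterminate form.

Apply L'Hôpital's rule: differentiate numerator and denominator separately.
  f(x) = 3·sin(x)   ⇒   f'(x) = 3·cos(x)
  g(x) = e^(x) - 1   ⇒   g'(x) = e^(x)
  lim(x→0) f'(x)/g'(x) = lim(x→0) (3·cos(x))/(e^(x))
  = 3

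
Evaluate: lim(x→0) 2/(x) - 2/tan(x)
This is an ∞-∞ indeterminate form.

Combine fractions or rationalize to convert ∞-∞ to 0/0 form:
  lim(x→0) 2/(x) - 2/tan(x) = 0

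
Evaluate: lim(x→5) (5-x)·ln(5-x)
This is a 0·∞ indeterminate form.

Rewrite 0·∞ as a quotient (0/0 or ∞/∞ form), then apply L'Hôpital's rule:
  lim(x→5) (5-x)·ln(5-x) = 0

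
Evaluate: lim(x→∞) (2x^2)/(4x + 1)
This is an ∞/∞ indeterminate form.

Apply L'Hôpital's rule: differentiate numerator and denominator separately.
  f(x) = 2·x^2   ⇒   f'(x) = 4·x
  g(x) = 4·x + 1   ⇒   g'(x) = 4
  lim(x→∞) f'(x)/g'(x) = lim(x→∞) (4·x)/(4)
  = ∞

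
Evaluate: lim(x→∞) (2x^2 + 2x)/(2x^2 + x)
This is an ∞/∞ indeterminate form.

Apply L'Hôpital's rule: differentiate numerator and denominator separately.
  f(x) = 2·x^2 + 2·x   ⇒   f'(x) = 4·x + 2
  g(x) = 2·x^2 + x   ⇒   g'(x) = 4·x + 1
  lim(x→∞) f'(x)/g'(x) = lim(x→∞) (4·x + 2)/(4·x + 1)
  = 1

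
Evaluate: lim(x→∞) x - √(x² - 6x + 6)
This is an ∞-∞ indeterminate form.

Combine fractions or rationalize to convert ∞-∞ to 0/0 form:
  lim(x→∞) x - √(x² - 6x + 6) = 3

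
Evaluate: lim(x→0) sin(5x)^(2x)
This is an exponential indeterminate form.

For exponential indeterminate forms, take the natural log:
  Let L = lim(x→0) sin(5x)^(2x)
  Then ln(L) = lim(x→0) [exponent × ln(base)]
  Evaluate using L'Hôpital or standard limits, then exponentiate.
  L = 1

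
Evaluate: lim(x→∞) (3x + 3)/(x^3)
This is an ∞/∞ indeterminate form.

Apply L'Hôpital's rule: differentiate numerator and denominator separately.
  f(x) = 3·x + 3   ⇒   f'(x) = 3
  g(x) = x^3   ⇒   g'(x) = 3·x^2
  lim(x→∞) f'(x)/g'(x) = lim(x→∞) (3)/(3·x^2)
  = 0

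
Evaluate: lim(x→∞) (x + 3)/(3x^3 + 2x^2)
This is an ∞/∞ indeterminate form.

Apply L'Hôpital's rule: differentiate numerator and denominator separately.
  f(x) = x + 3   ⇒   f'(x) = 1
  g(x) = 3·x^3 + 2·x^2   ⇒   g'(x) = 9·x^2 + 4·x
  lim(x→∞) f'(x)/g'(x) = lim(x→∞) (1)/(9·x^2 + 4·x)
  = 0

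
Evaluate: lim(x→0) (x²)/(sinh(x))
This is a 0/0 indeterminate form.

Apply L'Hôpital's rule: differentiate numerator and denominator separately.
  f(x) = x^2   ⇒   f'(x) = 2·x
  g(x) = sinh(x)   ⇒   g'(x) = cosh(x)
  lim(x→0) f'(x)/g'(x) = lim(x→0) (2·x)/(cosh(x))
  = 0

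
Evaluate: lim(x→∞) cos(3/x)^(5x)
This is an exponential indeterminate form.

For exponential indeterminate forms, take the natural log:
  Let L = lim(x→∞) cos(3/x)^(5x)
  Then ln(L) = lim(x→∞) [exponent × ln(base)]
  Evaluate using L'Hôpital or standard limits, then exponentiate.
  L = 1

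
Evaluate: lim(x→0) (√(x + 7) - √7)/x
This is a standard limit.

Factor or rationalize the expression:
  lim(x→0) (√(x + 7) - √7)/x = sqrt(7)/14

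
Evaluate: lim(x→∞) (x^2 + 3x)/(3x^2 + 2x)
This is an ∞/∞ indeterminate form.

Apply L'Hôpital's rule: differentiate numerator and denominator separately.
  f(x) = x^2 + 3·x   ⇒   f'(x) = 2·x + 3
  g(x) = 3·x^2 + 2·x   ⇒   g'(x) = 6·x + 2
  lim(x→∞) f'(x)/g'(x) = lim(x→∞) (2·x + 3)/(6·x + 2)
  = 1/3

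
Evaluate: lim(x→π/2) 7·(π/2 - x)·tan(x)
This is a 0·∞ indeterminate form.

Rewrite 0·∞ as a quotient (0/0 or ∞/∞ form), then apply L'Hôpital's rule:
  lim(x→π/2) 7·(π/2 - x)·tan(x) = 7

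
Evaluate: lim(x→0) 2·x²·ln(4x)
This is a 0·∞ indeterminate form.

Rewrite 0·∞ as a quotient (0/0 or ∞/∞ form), then apply L'Hôpital's rule:
  lim(x→0) 2·x²·ln(4x) = 0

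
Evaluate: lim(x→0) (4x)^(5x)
This is an exponential indeterminate form.

For exponential indeterminate forms, take the natural log:
  Let L = lim(x→0) (4x)^(5x)
  Then ln(L) = lim(x→0) [exponent × ln(base)]
  Evaluate using L'Hôpital or standard limits, then exponentiate.
  L = 1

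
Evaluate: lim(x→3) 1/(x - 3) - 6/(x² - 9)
This is an ∞-∞ indeterminate form.

Combine fractions or rationalize to convert ∞-∞ to 0/0 form:
  lim(x→3) 1/(x - 3) - 6/(x² - 9) = 1/6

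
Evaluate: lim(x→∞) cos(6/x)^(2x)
This is an exponential indeterminate form.

For exponential indeterminate forms, take the natural log:
  Let L = lim(x→∞) cos(6/x)^(2x)
  Then ln(L) = lim(x→∞) [exponent × ln(base)]
  Evaluate using L'Hôpital or standard limits, then exponentiate.
  L = 1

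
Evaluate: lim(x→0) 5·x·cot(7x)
This is a 0·∞ indeterminate form.

Rewrite 0·∞ as a quotient (0/0 or ∞/∞ form), then apply L'Hôpital's rule:
  lim(x→0) 5·x·cot(7x) = 5/7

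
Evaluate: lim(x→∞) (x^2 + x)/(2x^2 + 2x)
This is an ∞/∞ indeterminate form.

Apply L'Hôpital's rule: differentiate numerator and denominator separately.
  f(x) = x^2 + x   ⇒   f'(x) = 2·x + 1
  g(x) = 2·x^2 + 2·x   ⇒   g'(x) = 4·x + 2
  lim(x→∞) f'(x)/g'(x) = lim(x→∞) (2·x + 1)/(4·x + 2)
  = 1/2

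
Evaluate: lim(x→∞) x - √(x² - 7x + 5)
This is an ∞-∞ indeterminate form.

Combine fractions or rationalize to convert ∞-∞ to 0/0 form:
  lim(x→∞) x - √(x² - 7x + 5) = 7/2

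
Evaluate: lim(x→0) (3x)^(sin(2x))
This is an exponential indeterminate form.

For exponential indeterminate forms, take the natural log:
  Let L = lim(x→0) (3x)^(sin(2x))
  Then ln(L) = lim(x→0) [exponent × ln(base)]
  Evaluate using L'Hôpital or standard limits, then exponentiate.
  L = 1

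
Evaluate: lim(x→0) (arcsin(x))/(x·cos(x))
This is a 0/0 indeterminate form.

Apply L'Hôpital's rule: differentiate numerator and denominator separately.
  f(x) = asin(x)   ⇒   f'(x) = 1/sqrt(1 - x^2)
  g(x) = x·cos(x)   ⇒   g'(x) = -x·sin(x) + cos(x)
  lim(x→0) f'(x)/g'(x) = lim(x→0) (1/sqrt(1 - x^2))/(-x·sin(x) + cos(x))
  = 1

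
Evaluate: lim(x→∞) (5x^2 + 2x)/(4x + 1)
This is an ∞/∞ indeterminate form.

Apply L'Hôpital's rule: differentiate numerator and denominator separately.
  f(x) = 5·x^2 + 2·x   ⇒   f'(x) = 10·x + 2
  g(x) = 4·x + 1   ⇒   g'(x) = 4
  lim(x→∞) f'(x)/g'(x) = lim(x→∞) (10·x + 2)/(4)
  = ∞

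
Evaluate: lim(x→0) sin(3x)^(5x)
This is an exponential indeterminate form.

For exponential indeterminate forms, take the natural log:
  Let L = lim(x→0) sin(3x)^(5x)
  Then ln(L) = lim(x→0) [exponent × ln(base)]
  Evaluate using L'Hôpital or standard limits, then exponentiate.
  L = 1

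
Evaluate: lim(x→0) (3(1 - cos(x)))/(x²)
This is a 0/0 indeterminate form.

Apply L'Hôpital's rule: differentiate numerator and denominator separately.
  f(x) = 3 - 3·cos(x)   ⇒   f'(x) = 3·sin(x)
  g(x) = x^2   ⇒   g'(x) = 2·x
  lim(x→0) f'(x)/g'(x) = lim(x→0) (3·sin(x))/(2·x)
  = 3/2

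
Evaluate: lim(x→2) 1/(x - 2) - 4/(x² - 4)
This is an ∞-∞ indeterminate form.

Combine fractions or rationalize to convert ∞-∞ to 0/0 form:
  lim(x→2) 1/(x - 2) - 4/(x² - 4) = 1/4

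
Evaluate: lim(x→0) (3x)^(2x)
This is an exponential indeterminate form.

For exponential indeterminate forms, take the natural log:
  Let L = lim(x→0) (3x)^(2x)
  Then ln(L) = lim(x→0) [exponent × ln(base)]
  Evaluate using L'Hôpital or standard limits, then exponentiate.
  L = 1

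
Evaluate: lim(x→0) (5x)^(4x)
This is an exponential indeterminate form.

For exponential indeterminate forms, take the natural log:
  Let L = lim(x→0) (5x)^(4x)
  Then ln(L) = lim(x→0) [exponent × ln(base)]
  Evaluate using L'Hôpital or standard limits, then exponentiate.
  L = 1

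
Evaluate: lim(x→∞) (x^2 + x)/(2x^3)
This is an ∞/∞ indeterminate form.

Apply L'Hôpital's rule: differentiate numerator and denominator separately.
  f(x) = x^2 + x   ⇒   f'(x) = 2·x + 1
  g(x) = 2·x^3   ⇒   g'(x) = 6·x^2
  lim(x→∞) f'(x)/g'(x) = lim(x→∞) (2·x + 1)/(6·x^2)
  = 0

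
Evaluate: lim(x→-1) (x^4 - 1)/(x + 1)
This is a standard limit.

Factor or rationalize the expression:
  lim(x→-1) (x^4 - 1)/(x + 1) = -4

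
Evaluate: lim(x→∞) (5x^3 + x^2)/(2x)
This is an ∞/∞ indeterminate form.

Apply L'Hôpital's rule: differentiate numerator and denominator separately.
  f(x) = 5·x^3 + x^2   ⇒   f'(x) = 15·x^2 + 2·x
  g(x) = 2·x   ⇒   g'(x) = 2
  lim(x→∞) f'(x)/g'(x) = lim(x→∞) (15·x^2 + 2·x)/(2)
  = ∞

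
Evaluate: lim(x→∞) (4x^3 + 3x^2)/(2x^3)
This is an ∞/∞ indeterminate form.

Apply L'Hôpital's rule: differentiate numerator and denominator separately.
  f(x) = 4·x^3 + 3·x^2   ⇒   f'(x) = 12·x^2 + 6·x
  g(x) = 2·x^3   ⇒   g'(x) = 6·x^2
  lim(x→∞) f'(x)/g'(x) = lim(x→∞) (12·x^2 + 6·x)/(6·x^2)
  = 2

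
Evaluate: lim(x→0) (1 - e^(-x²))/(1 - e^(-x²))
This is a 0/0 indeterminate form.

Apply L'Hôpital's rule: differentiate numerator and denominator separately.
  f(x) = 1 - e^(-x^2)   ⇒   f'(x) = 2·x·e^(-x^2)
  g(x) = 1 - e^(-x^2)   ⇒   g'(x) = 2·x·e^(-x^2)
  lim(x→0) f'(x)/g'(x) = lim(x→0) (2·x·e^(-x^2))/(2·x·e^(-x^2))
  = 1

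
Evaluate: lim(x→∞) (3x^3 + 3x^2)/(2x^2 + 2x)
This is an ∞/∞ indeterminate form.

Apply L'Hôpital's rule: differentiate numerator and denominator separately.
  f(x) = 3·x^3 + 3·x^2   ⇒   f'(x) = 9·x^2 + 6·x
  g(x) = 2·x^2 + 2·x   ⇒   g'(x) = 4·x + 2
  lim(x→∞) f'(x)/g'(x) = lim(x→∞) (9·x^2 + 6·x)/(4·x + 2)
  = ∞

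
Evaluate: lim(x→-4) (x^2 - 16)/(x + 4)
This is a standard limit.

Factor or rationalize the expression:
  lim(x→-4) (x^2 - 16)/(x + 4) = -8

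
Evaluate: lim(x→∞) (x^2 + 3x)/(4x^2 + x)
This is an ∞/∞ indeterminate form.

Apply L'Hôpital's rule: differentiate numerator and denominator separately.
  f(x) = x^2 + 3·x   ⇒   f'(x) = 2·x + 3
  g(x) = 4·x^2 + x   ⇒   g'(x) = 8·x + 1
  lim(x→∞) f'(x)/g'(x) = lim(x→∞) (2·x + 3)/(8·x + 1)
  = 1/4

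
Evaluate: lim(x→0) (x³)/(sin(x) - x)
This is a 0/0 indeterminate form.

Apply L'Hôpital's rule: differentiate numerator and denominator separately.
  f(x) = x^3   ⇒   f'(x) = 3·x^2
  g(x) = -x + sin(x)   ⇒   g'(x) = cos(x) - 1
  lim(x→0) f'(x)/g'(x) = lim(x→0) (3·x^2)/(cos(x) - 1)
  = -6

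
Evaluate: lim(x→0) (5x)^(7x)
This is an exponential indeterminate form.

For exponential indeterminate forms, take the natural log:
  Let L = lim(x→0) (5x)^(7x)
  Then ln(L) = lim(x→0) [exponent × ln(base)]
  Evaluate using L'Hôpital or standard limits, then exponentiate.
  L = 1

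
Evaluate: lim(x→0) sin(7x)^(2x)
This is an exponential indeterminate form.

For exponential indeterminate forms, take the natural log:
  Let L = lim(x→0) sin(7x)^(2x)
  Then ln(L) = lim(x→0) [exponent × ln(base)]
  Evaluate using L'Hôpital or standard limits, then exponentiate.
  L = 1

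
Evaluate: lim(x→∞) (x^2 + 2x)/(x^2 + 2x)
This is an ∞/∞ indeterminate form.

Apply L'Hôpital's rule: differentiate numerator and denominator separately.
  f(x) = x^2 + 2·x   ⇒   f'(x) = 2·x + 2
  g(x) = x^2 + 2·x   ⇒   g'(x) = 2·x + 2
  lim(x→∞) f'(x)/g'(x) = lim(x→∞) (2·x + 2)/(2·x + 2)
  = 1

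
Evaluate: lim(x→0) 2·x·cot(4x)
This is a 0·∞ indeterminate form.

Rewrite 0·∞ as a quotient (0/0 or ∞/∞ form), then apply L'Hôpital's rule:
  lim(x→0) 2·x·cot(4x) = 1/2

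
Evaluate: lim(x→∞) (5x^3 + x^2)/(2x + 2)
This is an ∞/∞ indeterminate form.

Apply L'Hôpital's rule: differentiate numerator and denominator separately.
  f(x) = 5·x^3 + x^2   ⇒   f'(x) = 15·x^2 + 2·x
  g(x) = 2·x + 2   ⇒   g'(x) = 2
  lim(x→∞) f'(x)/g'(x) = lim(x→∞) (15·x^2 + 2·x)/(2)
  = ∞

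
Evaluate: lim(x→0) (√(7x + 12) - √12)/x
This is a standard limit.

Factor or rationalize the expression:
  lim(x→0) (√(7x + 12) - √12)/x = 7·sqrt(3)/12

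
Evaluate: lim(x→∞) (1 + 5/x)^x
This is an exponential indeterminate form.

For exponential indeterminate forms, take the natural log:
  Let L = lim(x→∞) (1 + 5/x)^x
  Then ln(L) = lim(x→∞) [exponent × ln(base)]
  Evaluate using L'Hôpital or standard limits, then exponentiate.
  L = e^(5)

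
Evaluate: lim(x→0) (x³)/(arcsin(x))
This is a 0/0 indeterminate form.

Apply L'Hôpital's rule: differentiate numerator and denominator separately.
  f(x) = x^3   ⇒   f'(x) = 3·x^2
  g(x) = asin(x)   ⇒   g'(x) = 1/sqrt(1 - x^2)
  lim(x→0) f'(x)/g'(x) = lim(x→0) (3·x^2)/(1/sqrt(1 - x^2))
  = 0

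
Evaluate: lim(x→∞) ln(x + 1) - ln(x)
This is an ∞-∞ indeterminate form.

Combine fractions or rationalize to convert ∞-∞ to 0/0 form:
  lim(x→∞) ln(x + 1) - ln(x) = 0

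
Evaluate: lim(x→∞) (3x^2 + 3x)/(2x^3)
This is an ∞/∞ indeterminate form.

Apply L'Hôpital's rule: differentiate numerator and denominator separately.
  f(x) = 3·x^2 + 3·x   ⇒   f'(x) = 6·x + 3
  g(x) = 2·x^3   ⇒   g'(x) = 6·x^2
  lim(x→∞) f'(x)/g'(x) = lim(x→∞) (6·x + 3)/(6·x^2)
  = 0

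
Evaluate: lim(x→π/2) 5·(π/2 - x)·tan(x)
This is a 0·∞ indeterminate form.

Rewrite 0·∞ as a quotient (0/0 or ∞/∞ form), then apply L'Hôpital's rule:
  lim(x→π/2) 5·(π/2 - x)·tan(x) = 5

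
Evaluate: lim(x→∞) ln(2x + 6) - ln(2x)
This is an ∞-∞ indeterminate form.

Combine fractions or rationalize to convert ∞-∞ to 0/0 form:
  lim(x→∞) ln(2x + 6) - ln(2x) = 0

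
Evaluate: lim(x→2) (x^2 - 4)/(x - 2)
This is a standard limit.

Factor or rationalize the expression:
  lim(x→2) (x^2 - 4)/(x - 2) = 4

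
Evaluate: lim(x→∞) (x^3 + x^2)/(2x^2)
This is an ∞/∞ indeterminate form.

Apply L'Hôpital's rule: differentiate numerator and denominator separately.
  f(x) = x^3 + x^2   ⇒   f'(x) = 3·x^2 + 2·x
  g(x) = 2·x^2   ⇒   g'(x) = 4·x
  lim(x→∞) f'(x)/g'(x) = lim(x→∞) (3·x^2 + 2·x)/(4·x)
  = ∞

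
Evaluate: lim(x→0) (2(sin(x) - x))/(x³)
This is a 0/0 indeterminate form.

Apply L'Hôpital's rule: differentiate numerator and denominator separately.
  f(x) = -2·x + 2·sin(x)   ⇒   f'(x) = 2·cos(x) - 2
  g(x) = x^3   ⇒   g'(x) = 3·x^2
  lim(x→0) f'(x)/g'(x) = lim(x→0) (2·cos(x) - 2)/(3·x^2)
  = -1/3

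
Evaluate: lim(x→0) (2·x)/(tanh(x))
This is a 0/0 indeterminate form.

Apply L'Hôpital's rule: differentiate numerator and denominator separately.
  f(x) = 2·x   ⇒   f'(x) = 2
  g(x) = tanh(x)   ⇒   g'(x) = 1 - tanh(x)^2
  lim(x→0) f'(x)/g'(x) = lim(x→0) (2)/(1 - tanh(x)^2)
  = 2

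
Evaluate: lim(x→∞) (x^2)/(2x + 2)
This is an ∞/∞ indeterminate form.

Apply L'Hôpital's rule: differentiate numerator and denominator separately.
  f(x) = x^2   ⇒   f'(x) = 2·x
  g(x) = 2·x + 2   ⇒   g'(x) = 2
  lim(x→∞) f'(x)/g'(x) = lim(x→∞) (2·x)/(2)
  = ∞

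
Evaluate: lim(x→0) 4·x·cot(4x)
This is a 0·∞ indeterminate form.

Rewrite 0·∞ as a quotient (0/0 or ∞/∞ form), then apply L'Hôpital's rule:
  lim(x→0) 4·x·cot(4x) = 1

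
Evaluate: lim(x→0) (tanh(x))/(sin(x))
This is a 0/0 indeterminate form.

Apply L'Hôpital's rule: differentiate numerator and denominator separately.
  f(x) = tanh(x)   ⇒   f'(x) = 1 - tanh(x)^2
  g(x) = sin(x)   ⇒   g'(x) = cos(x)
  lim(x→0) f'(x)/g'(x) = lim(x→0) (1 - tanh(x)^2)/(cos(x))
  = 1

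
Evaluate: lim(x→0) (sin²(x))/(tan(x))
This is a 0/0 indeterminate form.

Apply L'Hôpital's rule: differentiate numerator and denominator separately.
  f(x) = sin(x)^2   ⇒   f'(x) = 2·sin(x)·cos(x)
  g(x) = tan(x)   ⇒   g'(x) = tan(x)^2 + 1
  lim(x→0) f'(x)/g'(x) = lim(x→0) (2·sin(x)·cos(x))/(tan(x)^2 + 1)
  = 0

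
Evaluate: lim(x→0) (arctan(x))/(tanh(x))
This is a 0/0 indeterminate form.

Apply L'Hôpital's rule: differentiate numerator and denominator separately.
  f(x) = atan(x)   ⇒   f'(x) = 1/(x^2 + 1)
  g(x) = tanh(x)   ⇒   g'(x) = 1 - tanh(x)^2
  lim(x→0) f'(x)/g'(x) = lim(x→0) (1/(x^2 + 1))/(1 - tanh(x)^2)
  = 1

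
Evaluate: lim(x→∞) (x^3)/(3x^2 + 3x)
This is an ∞/∞ indeterminate form.

Apply L'Hôpital's rule: differentiate numerator and denominator separately.
  f(x) = x^3   ⇒   f'(x) = 3·x^2
  g(x) = 3·x^2 + 3·x   ⇒   g'(x) = 6·x + 3
  lim(x→∞) f'(x)/g'(x) = lim(x→∞) (3·x^2)/(6·x + 3)
  = ∞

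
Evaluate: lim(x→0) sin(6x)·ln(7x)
This is a 0·∞ indeterminate form.

Rewrite 0·∞ as a quotient (0/0 or ∞/∞ form), then apply L'Hôpital's rule:
  lim(x→0) sin(6x)·ln(7x) = 0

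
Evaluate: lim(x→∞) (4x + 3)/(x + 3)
This is an ∞/∞ indeterminate form.

Apply L'Hôpital's rule: differentiate numerator and denominator separately.
  f(x) = 4·x + 3   ⇒   f'(x) = 4
  g(x) = x + 3   ⇒   g'(x) = 1
  lim(x→∞) f'(x)/g'(x) = lim(x→∞) (4)/(1)
  = 4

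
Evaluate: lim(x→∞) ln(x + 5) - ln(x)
This is an ∞-∞ indeterminate form.

Combine fractions or rationalize to convert ∞-∞ to 0/0 form:
  lim(x→∞) ln(x + 5) - ln(x) = 0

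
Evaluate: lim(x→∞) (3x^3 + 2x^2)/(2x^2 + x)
This is an ∞/∞ indeterminate form.

Apply L'Hôpital's rule: differentiate numerator and denominator separately.
  f(x) = 3·x^3 + 2·x^2   ⇒   f'(x) = 9·x^2 + 4·x
  g(x) = 2·x^2 + x   ⇒   g'(x) = 4·x + 1
  lim(x→∞) f'(x)/g'(x) = lim(x→∞) (9·x^2 + 4·x)/(4·x + 1)
  = ∞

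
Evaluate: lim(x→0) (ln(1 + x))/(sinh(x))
This is a 0/0 indeterminate form.

Apply L'Hôpital's rule: differentiate numerator and denominator separately.
  f(x) = ln(x + 1)   ⇒   f'(x) = 1/(x + 1)
  g(x) = sinh(x)   ⇒   g'(x) = cosh(x)
  lim(x→0) f'(x)/g'(x) = lim(x→0) (1/(x + 1))/(cosh(x))
  = 1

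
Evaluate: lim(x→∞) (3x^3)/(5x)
This is an ∞/∞ indeterminate form.

Apply L'Hôpital's rule: differentiate numerator and denominator separately.
  f(x) = 3·x^3   ⇒   f'(x) = 9·x^2
  g(x) = 5·x   ⇒   g'(x) = 5
  lim(x→∞) f'(x)/g'(x) = lim(x→∞) (9·x^2)/(5)
  = ∞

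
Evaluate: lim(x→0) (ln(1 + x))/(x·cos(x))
This is a 0/0 indeterminate form.

Apply L'Hôpital's rule: differentiate numerator and denominator separately.
  f(x) = ln(x + 1)   ⇒   f'(x) = 1/(x + 1)
  g(x) = x·cos(x)   ⇒   g'(x) = -x·sin(x) + cos(x)
  lim(x→0) f'(x)/g'(x) = lim(x→0) (1/(x + 1))/(-x·sin(x) + cos(x))
  = 1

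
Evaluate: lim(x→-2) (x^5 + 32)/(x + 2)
This is a standard limit.

Factor or rationalize the expression:
  lim(x→-2) (x^5 + 32)/(x + 2) = 80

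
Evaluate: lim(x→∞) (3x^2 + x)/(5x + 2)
This is an ∞/∞ indeterminate form.

Apply L'Hôpital's rule: differentiate numerator and denominator separately.
  f(x) = 3·x^2 + x   ⇒   f'(x) = 6·x + 1
  g(x) = 5·x + 2   ⇒   g'(x) = 5
  lim(x→∞) f'(x)/g'(x) = lim(x→∞) (6·x + 1)/(5)
  = ∞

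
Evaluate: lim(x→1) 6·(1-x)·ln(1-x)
This is a 0·∞ indeterminate form.

Rewrite 0·∞ as a quotient (0/0 or ∞/∞ form), then apply L'Hôpital's rule:
  lim(x→1) 6·(1-x)·ln(1-x) = 0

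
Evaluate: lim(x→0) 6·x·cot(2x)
This is a 0·∞ indeterminate form.

Rewrite 0·∞ as a quotient (0/0 or ∞/∞ form), then apply L'Hôpital's rule:
  lim(x→0) 6·x·cot(2x) = 3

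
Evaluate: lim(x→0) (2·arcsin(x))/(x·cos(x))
This is a 0/0 indeterminate form.

Apply L'Hôpital's rule: differentiate numerator and denominator separately.
  f(x) = 2·asin(x)   ⇒   f'(x) = 2/sqrt(1 - x^2)
  g(x) = x·cos(x)   ⇒   g'(x) = -x·sin(x) + cos(x)
  lim(x→0) f'(x)/g'(x) = lim(x→0) (2/sqrt(1 - x^2))/(-x·sin(x) + cos(x))
  = 2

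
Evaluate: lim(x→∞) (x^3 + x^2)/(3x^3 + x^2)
This is an ∞/∞ indeterminate form.

Apply L'Hôpital's rule: differentiate numerator and denominator separately.
  f(x) = x^3 + x^2   ⇒   f'(x) = 3·x^2 + 2·x
  g(x) = 3·x^3 + x^2   ⇒   g'(x) = 9·x^2 + 2·x
  lim(x→∞) f'(x)/g'(x) = lim(x→∞) (3·x^2 + 2·x)/(9·x^2 + 2·x)
  = 1/3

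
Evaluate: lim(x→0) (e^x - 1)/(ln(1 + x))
This is a 0/0 indeterminate form.

Apply L'Hôpital's rule: differentiate numerator and denominator separately.
  f(x) = e^(x) - 1   ⇒   f'(x) = e^(x)
  g(x) = ln(x + 1)   ⇒   g'(x) = 1/(x + 1)
  lim(x→0) f'(x)/g'(x) = lim(x→0) (e^(x))/(1/(x + 1))
  = 1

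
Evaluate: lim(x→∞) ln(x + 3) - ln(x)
This is an ∞-∞ indeterminate form.

Combine fractions or rationalize to convert ∞-∞ to 0/0 form:
  lim(x→∞) ln(x + 3) - ln(x) = 0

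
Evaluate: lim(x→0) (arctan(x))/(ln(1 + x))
This is a 0/0 indeterminate form.

Apply L'Hôpital's rule: differentiate numerator and denominator separately.
  f(x) = atan(x)   ⇒   f'(x) = 1/(x^2 + 1)
  g(x) = ln(x + 1)   ⇒   g'(x) = 1/(x + 1)
  lim(x→0) f'(x)/g'(x) = lim(x→0) (1/(x^2 + 1))/(1/(x + 1))
  = 1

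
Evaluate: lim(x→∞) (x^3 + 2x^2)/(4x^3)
This is an ∞/∞ indeterminate form.

Apply L'Hôpital's rule: differentiate numerator and denominator separately.
  f(x) = x^3 + 2·x^2   ⇒   f'(x) = 3·x^2 + 4·x
  g(x) = 4·x^3   ⇒   g'(x) = 12·x^2
  lim(x→∞) f'(x)/g'(x) = lim(x→∞) (3·x^2 + 4·x)/(12·x^2)
  = 1/4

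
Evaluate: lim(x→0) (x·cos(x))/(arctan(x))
This is a 0/0 indeterminate form.

Apply L'Hôpital's rule: differentiate numerator and denominator separately.
  f(x) = x·cos(x)   ⇒   f'(x) = -x·sin(x) + cos(x)
  g(x) = atan(x)   ⇒   g'(x) = 1/(x^2 + 1)
  lim(x→0) f'(x)/g'(x) = lim(x→0) (-x·sin(x) + cos(x))/(1/(x^2 + 1))
  = 1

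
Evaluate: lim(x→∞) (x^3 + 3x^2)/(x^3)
This is an ∞/∞ indeterminate form.

Apply L'Hôpital's rule: differentiate numerator and denominator separately.
  f(x) = x^3 + 3·x^2   ⇒   f'(x) = 3·x^2 + 6·x
  g(x) = x^3   ⇒   g'(x) = 3·x^2
  lim(x→∞) f'(x)/g'(x) = lim(x→∞) (3·x^2 + 6·x)/(3·x^2)
  = 1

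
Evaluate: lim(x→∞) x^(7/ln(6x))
This is an exponential indeterminate form.

For exponential indeterminate forms, take the natural log:
  Let L = lim(x→∞) x^(7/ln(6x))
  Then ln(L) = lim(x→∞) [exponent × ln(base)]
  Evaluate using L'Hôpital or standard limits, then exponentiate.
  L = e^(7)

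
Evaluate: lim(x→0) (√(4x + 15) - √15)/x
This is a standard limit.

Factor or rationalize the expression:
  lim(x→0) (√(4x + 15) - √15)/x = 2·sqrt(15)/15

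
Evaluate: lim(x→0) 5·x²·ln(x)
This is a 0·∞ indeterminate form.

Rewrite 0·∞ as a quotient (0/0 or ∞/∞ form), then apply L'Hôpital's rule:
  lim(x→0) 5·x²·ln(x) = 0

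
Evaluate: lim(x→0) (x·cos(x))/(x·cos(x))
This is a 0/0 indeterminate form.

Apply L'Hôpital's rule: differentiate numerator and denominator separately.
  f(x) = x·cos(x)   ⇒   f'(x) = -x·sin(x) + cos(x)
  g(x) = x·cos(x)   ⇒   g'(x) = -x·sin(x) + cos(x)
  lim(x→0) f'(x)/g'(x) = lim(x→0) (-x·sin(x) + cos(x))/(-x·sin(x) + cos(x))
  = 1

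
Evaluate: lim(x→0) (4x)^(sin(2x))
This is an exponential indeterminate form.

For exponential indeterminate forms, take the natural log:
  Let L = lim(x→0) (4x)^(sin(2x))
  Then ln(L) = lim(x→0) [exponent × ln(base)]
  Evaluate using L'Hôpital or standard limits, then exponentiate.
  L = 1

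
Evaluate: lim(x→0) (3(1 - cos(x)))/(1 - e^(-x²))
This is a 0/0 indeterminate form.

Apply L'Hôpital's rule: differentiate numerator and denominator separately.
  f(x) = 3 - 3·cos(x)   ⇒   f'(x) = 3·sin(x)
  g(x) = 1 - e^(-x^2)   ⇒   g'(x) = 2·x·e^(-x^2)
  lim(x→0) f'(x)/g'(x) = lim(x→0) (3·sin(x))/(2·x·e^(-x^2))
  = 3/2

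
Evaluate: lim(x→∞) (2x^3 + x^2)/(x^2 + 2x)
This is an ∞/∞ indeterminate form.

Apply L'Hôpital's rule: differentiate numerator and denominator separately.
  f(x) = 2·x^3 + x^2   ⇒   f'(x) = 6·x^2 + 2·x
  g(x) = x^2 + 2·x   ⇒   g'(x) = 2·x + 2
  lim(x→∞) f'(x)/g'(x) = lim(x→∞) (6·x^2 + 2·x)/(2·x + 2)
  = ∞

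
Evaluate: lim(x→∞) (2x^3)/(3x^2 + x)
This is an ∞/∞ indeterminate form.

Apply L'Hôpital's rule: differentiate numerator and denominator separately.
  f(x) = 2·x^3   ⇒   f'(x) = 6·x^2
  g(x) = 3·x^2 + x   ⇒   g'(x) = 6·x + 1
  lim(x→∞) f'(x)/g'(x) = lim(x→∞) (6·x^2)/(6·x + 1)
  = ∞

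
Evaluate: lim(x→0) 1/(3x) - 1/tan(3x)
This is an ∞-∞ indeterminate form.

Combine fractions or rationalize to convert ∞-∞ to 0/0 form:
  lim(x→0) 1/(3x) - 1/tan(3x) = 0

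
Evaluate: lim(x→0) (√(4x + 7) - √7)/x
This is a standard limit.

Factor or rationalize the expression:
  lim(x→0) (√(4x + 7) - √7)/x = 2·sqrt(7)/7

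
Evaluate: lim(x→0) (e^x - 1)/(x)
This is a 0/0 indeterminate form.

Apply L'Hôpital's rule: differentiate numerator and denominator separately.
  f(x) = e^(x) - 1   ⇒   f'(x) = e^(x)
  g(x) = x   ⇒   g'(x) = 1
  lim(x→0) f'(x)/g'(x) = lim(x→0) (e^(x))/(1)
  = 1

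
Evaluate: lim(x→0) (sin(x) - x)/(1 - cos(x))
This is a 0/0 indeterminate form.

Apply L'Hôpital's rule: differentiate numerator and denominator separately.
  f(x) = -x + sin(x)   ⇒   f'(x) = cos(x) - 1
  g(x) = 1 - cos(x)   ⇒   g'(x) = sin(x)
  lim(x→0) f'(x)/g'(x) = lim(x→0) (cos(x) - 1)/(sin(x))
  = 0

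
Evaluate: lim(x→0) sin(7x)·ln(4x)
This is a 0·∞ indeterminate form.

Rewrite 0·∞ as a quotient (0/0 or ∞/∞ form), then apply L'Hôpital's rule:
  lim(x→0) sin(7x)·ln(4x) = 0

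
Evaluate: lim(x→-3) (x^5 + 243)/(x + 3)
This is a standard limit.

Factor or rationalize the expression:
  lim(x→-3) (x^5 + 243)/(x + 3) = 405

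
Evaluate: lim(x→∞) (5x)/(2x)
This is an ∞/∞ indeterminate form.

Apply L'Hôpital's rule: differentiate numerator and denominator separately.
  f(x) = 5·x   ⇒   f'(x) = 5
  g(x) = 2·x   ⇒   g'(x) = 2
  lim(x→∞) f'(x)/g'(x) = lim(x→∞) (5)/(2)
  = 5/2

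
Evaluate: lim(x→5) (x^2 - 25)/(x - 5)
This is a standard limit.

Factor or rationalize the expression:
  lim(x→5) (x^2 - 25)/(x - 5) = 10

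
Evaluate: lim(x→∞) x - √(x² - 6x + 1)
This is an ∞-∞ indeterminate form.

Combine fractions or rationalize to convert ∞-∞ to 0/0 form:
  lim(x→∞) x - √(x² - 6x + 1) = 3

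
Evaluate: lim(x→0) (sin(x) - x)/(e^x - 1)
This is a 0/0 indeterminate form.

Apply L'Hôpital's rule: differentiate numerator and denominator separately.
  f(x) = -x + sin(x)   ⇒   f'(x) = cos(x) - 1
  g(x) = e^(x) - 1   ⇒   g'(x) = e^(x)
  lim(x→0) f'(x)/g'(x) = lim(x→0) (cos(x) - 1)/(e^(x))
  = 0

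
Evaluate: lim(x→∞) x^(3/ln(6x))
This is an exponential indeterminate form.

For exponential indeterminate forms, take the natural log:
  Let L = lim(x→∞) x^(3/ln(6x))
  Then ln(L) = lim(x→∞) [exponent × ln(base)]
  Evaluate using L'Hôpital or standard limits, then exponentiate.
  L = e^(3)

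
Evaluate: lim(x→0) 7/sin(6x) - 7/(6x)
This is an ∞-∞ indeterminate form.

Combine fractions or rationalize to convert ∞-∞ to 0/0 form:
  lim(x→0) 7/sin(6x) - 7/(6x) = 0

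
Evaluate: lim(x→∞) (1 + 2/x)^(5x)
This is an exponential indeterminate form.

For exponential indeterminate forms, take the natural log:
  Let L = lim(x→∞) (1 + 2/x)^(5x)
  Then ln(L) = lim(x→∞) [exponent × ln(base)]
  Evaluate using L'Hôpital or standard limits, then exponentiate.
  L = e^(10)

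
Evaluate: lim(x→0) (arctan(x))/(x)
This is a 0/0 indeterminate form.

Apply L'Hôpital's rule: differentiate numerator and denominator separately.
  f(x) = atan(x)   ⇒   f'(x) = 1/(x^2 + 1)
  g(x) = x   ⇒   g'(x) = 1
  lim(x→0) f'(x)/g'(x) = lim(x→0) (1/(x^2 + 1))/(1)
  = 1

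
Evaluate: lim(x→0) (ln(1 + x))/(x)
This is a 0/0 indeterminate form.

Apply L'Hôpital's rule: differentiate numerator and denominator separately.
  f(x) = ln(x + 1)   ⇒   f'(x) = 1/(x + 1)
  g(x) = x   ⇒   g'(x) = 1
  lim(x→0) f'(x)/g'(x) = lim(x→0) (1/(x + 1))/(1)
  = 1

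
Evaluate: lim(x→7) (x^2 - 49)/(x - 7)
This is a standard limit.

Factor or rationalize the expression:
  lim(x→7) (x^2 - 49)/(x - 7) = 14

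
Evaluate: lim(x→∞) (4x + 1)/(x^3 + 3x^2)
This is an ∞/∞ indeterminate form.

Apply L'Hôpital's rule: differentiate numerator and denominator separately.
  f(x) = 4·x + 1   ⇒   f'(x) = 4
  g(x) = x^3 + 3·x^2   ⇒   g'(x) = 3·x^2 + 6·x
  lim(x→∞) f'(x)/g'(x) = lim(x→∞) (4)/(3·x^2 + 6·x)
  = 0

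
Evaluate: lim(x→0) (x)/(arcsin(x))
This is a 0/0 indeterminate form.

Apply L'Hôpital's rule: differentiate numerator and denominator separately.
  f(x) = x   ⇒   f'(x) = 1
  g(x) = asin(x)   ⇒   g'(x) = 1/sqrt(1 - x^2)
  lim(x→0) f'(x)/g'(x) = lim(x→0) (1)/(1/sqrt(1 - x^2))
  = 1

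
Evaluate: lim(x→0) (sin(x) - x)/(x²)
This is a 0/0 indeterminate form.

Apply L'Hôpital's rule: differentiate numerator and denominator separately.
  f(x) = -x + sin(x)   ⇒   f'(x) = cos(x) - 1
  g(x) = x^2   ⇒   g'(x) = 2·x
  lim(x→0) f'(x)/g'(x) = lim(x→0) (cos(x) - 1)/(2·x)
  = 0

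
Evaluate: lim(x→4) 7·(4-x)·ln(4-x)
This is a 0·∞ indeterminate form.

Rewrite 0·∞ as a quotient (0/0 or ∞/∞ form), then apply L'Hôpital's rule:
  lim(x→4) 7·(4-x)·ln(4-x) = 0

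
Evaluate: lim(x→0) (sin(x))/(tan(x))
This is a 0/0 indeterminate form.

Apply L'Hôpital's rule: differentiate numerator and denominator separately.
  f(x) = sin(x)   ⇒   f'(x) = cos(x)
  g(x) = tan(x)   ⇒   g'(x) = tan(x)^2 + 1
  lim(x→0) f'(x)/g'(x) = lim(x→0) (cos(x))/(tan(x)^2 + 1)
  = 1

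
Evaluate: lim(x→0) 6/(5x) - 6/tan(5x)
This is an ∞-∞ indeterminate form.

Combine fractions or rationalize to convert ∞-∞ to 0/0 form:
  lim(x→0) 6/(5x) - 6/tan(5x) = 0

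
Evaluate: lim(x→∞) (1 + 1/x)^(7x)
This is an exponential indeterminate form.

For exponential indeterminate forms, take the natural log:
  Let L = lim(x→∞) (1 + 1/x)^(7x)
  Then ln(L) = lim(x→∞) [exponent × ln(base)]
  Evaluate using L'Hôpital or standard limits, then exponentiate.
  L = e^(7)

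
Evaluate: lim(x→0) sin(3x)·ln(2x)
This is a 0·∞ indeterminate form.

Rewrite 0·∞ as a quotient (0/0 or ∞/∞ form), then apply L'Hôpital's rule:
  lim(x→0) sin(3x)·ln(2x) = 0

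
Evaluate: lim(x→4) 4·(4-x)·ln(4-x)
This is a 0·∞ indeterminate form.

Rewrite 0·∞ as a quotient (0/0 or ∞/∞ form), then apply L'Hôpital's rule:
  lim(x→4) 4·(4-x)·ln(4-x) = 0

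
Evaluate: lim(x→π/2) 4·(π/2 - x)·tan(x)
This is a 0·∞ indeterminate form.

Rewrite 0·∞ as a quotient (0/0 or ∞/∞ form), then apply L'Hôpital's rule:
  lim(x→π/2) 4·(π/2 - x)·tan(x) = 4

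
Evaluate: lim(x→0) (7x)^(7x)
This is an exponential indeterminate form.

For exponential indeterminate forms, take the natural log:
  Let L = lim(x→0) (7x)^(7x)
  Then ln(L) = lim(x→0) [exponent × ln(base)]
  Evaluate using L'Hôpital or standard limits, then exponentiate.
  L = 1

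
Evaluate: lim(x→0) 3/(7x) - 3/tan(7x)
This is an ∞-∞ indeterminate form.

Combine fractions or rationalize to convert ∞-∞ to 0/0 form:
  lim(x→0) 3/(7x) - 3/tan(7x) = 0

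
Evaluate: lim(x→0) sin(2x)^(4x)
This is an exponential indeterminate form.

For exponential indeterminate forms, take the natural log:
  Let L = lim(x→0) sin(2x)^(4x)
  Then ln(L) = lim(x→0) [exponent × ln(base)]
  Evaluate using L'Hôpital or standard limits, then exponentiate.
  L = 1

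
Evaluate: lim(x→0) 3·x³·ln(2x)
This is a 0·∞ indeterminate form.

Rewrite 0·∞ as a quotient (0/0 or ∞/∞ form), then apply L'Hôpital's rule:
  lim(x→0) 3·x³·ln(2x) = 0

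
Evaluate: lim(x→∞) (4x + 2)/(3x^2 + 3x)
This is an ∞/∞ indeterminate form.

Apply L'Hôpital's rule: differentiate numerator and denominator separately.
  f(x) = 4·x + 2   ⇒   f'(x) = 4
  g(x) = 3·x^2 + 3·x   ⇒   g'(x) = 6·x + 3
  lim(x→∞) f'(x)/g'(x) = lim(x→∞) (4)/(6·x + 3)
  = 0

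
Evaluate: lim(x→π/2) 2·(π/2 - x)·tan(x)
This is a 0·∞ indeterminate form.

Rewrite 0·∞ as a quotient (0/0 or ∞/∞ form), then apply L'Hôpital's rule:
  lim(x→π/2) 2·(π/2 - x)·tan(x) = 2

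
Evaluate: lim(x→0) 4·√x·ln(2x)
This is a 0·∞ indeterminate form.

Rewrite 0·∞ as a quotient (0/0 or ∞/∞ form), then apply L'Hôpital's rule:
  lim(x→0) 4·√x·ln(2x) = 0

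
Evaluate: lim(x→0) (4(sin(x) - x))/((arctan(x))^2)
This is a 0/0 indeterminate form.

Apply L'Hôpital's rule: differentiate numerator and denominator separately.
  f(x) = -4·x + 4·sin(x)   ⇒   f'(x) = 4·cos(x) - 4
  g(x) = atan(x)^2   ⇒   g'(x) = 2·atan(x)/(x^2 + 1)
  lim(x→0) f'(x)/g'(x) = lim(x→0) (4·cos(x) - 4)/(2·atan(x)/(x^2 + 1))
  = 0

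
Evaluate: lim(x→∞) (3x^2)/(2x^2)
This is an ∞/∞ indeterminate form.

Apply L'Hôpital's rule: differentiate numerator and denominator separately.
  f(x) = 3·x^2   ⇒   f'(x) = 6·x
  g(x) = 2·x^2   ⇒   g'(x) = 4·x
  lim(x→∞) f'(x)/g'(x) = lim(x→∞) (6·x)/(4·x)
  = 3/2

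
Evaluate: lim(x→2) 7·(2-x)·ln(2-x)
This is a 0·∞ indeterminate form.

Rewrite 0·∞ as a quotient (0/0 or ∞/∞ form), then apply L'Hôpital's rule:
  lim(x→2) 7·(2-x)·ln(2-x) = 0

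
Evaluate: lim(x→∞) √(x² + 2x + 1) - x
This is an ∞-∞ indeterminate form.

Combine fractions or rationalize to convert ∞-∞ to 0/0 form:
  lim(x→∞) √(x² + 2x + 1) - x = 1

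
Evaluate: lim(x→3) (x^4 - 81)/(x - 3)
This is a standard limit.

Factor or rationalize the expression:
  lim(x→3) (x^4 - 81)/(x - 3) = 108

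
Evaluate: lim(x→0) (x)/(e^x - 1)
This is a 0/0 indeterminate form.

Apply L'Hôpital's rule: differentiate numerator and denominator separately.
  f(x) = x   ⇒   f'(x) = 1
  g(x) = e^(x) - 1   ⇒   g'(x) = e^(x)
  lim(x→0) f'(x)/g'(x) = lim(x→0) (1)/(e^(x))
  = 1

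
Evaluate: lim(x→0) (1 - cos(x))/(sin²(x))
This is a 0/0 indeterminate form.

Apply L'Hôpital's rule: differentiate numerator and denominator separately.
  f(x) = 1 - cos(x)   ⇒   f'(x) = sin(x)
  g(x) = sin(x)^2   ⇒   g'(x) = 2·sin(x)·cos(x)
  lim(x→0) f'(x)/g'(x) = lim(x→0) (sin(x))/(2·sin(x)·cos(x))
  = 1/2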